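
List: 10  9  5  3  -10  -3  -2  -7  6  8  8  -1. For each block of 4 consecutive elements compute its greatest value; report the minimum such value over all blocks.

-2

10 9 5 3 → max 10
9 5 3 -10 → max 9
5 3 -10 -3 → max 5
3 -10 -3 -2 → max 3
-10 -3 -2 -7 → max -2
-3 -2 -7 6 → max 6
-2 -7 6 8 → max 8
-7 6 8 8 → max 8
6 8 8 -1 → max 8
Minimum of these is -2.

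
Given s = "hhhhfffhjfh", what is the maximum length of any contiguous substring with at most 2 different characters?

8

[h] 1 distinct, len 1
[h, h] 1 distinct, len 2
[h, h, h] 1 distinct, len 3
[h, h, h, h] 1 distinct, len 4
[h, h, h, h, f] 2 distinct, len 5
[h, h, h, h, f, f] 2 distinct, len 6
[h, h, h, h, f, f, f] 2 distinct, len 7
[h, h, h, h, f, f, f, h] 2 distinct, len 8
[h, j] 2 distinct, len 2
[j, f] 2 distinct, len 2
[f, h] 2 distinct, len 2
Longest length with ≤2 distinct: 8.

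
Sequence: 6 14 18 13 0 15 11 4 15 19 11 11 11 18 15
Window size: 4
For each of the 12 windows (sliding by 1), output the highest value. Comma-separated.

[6, 14, 18, 13] → max 18
[14, 18, 13, 0] → max 18
[18, 13, 0, 15] → max 18
[13, 0, 15, 11] → max 15
[0, 15, 11, 4] → max 15
[15, 11, 4, 15] → max 15
[11, 4, 15, 19] → max 19
[4, 15, 19, 11] → max 19
[15, 19, 11, 11] → max 19
[19, 11, 11, 11] → max 19
[11, 11, 11, 18] → max 18
[11, 11, 18, 15] → max 18

18, 18, 18, 15, 15, 15, 19, 19, 19, 19, 18, 18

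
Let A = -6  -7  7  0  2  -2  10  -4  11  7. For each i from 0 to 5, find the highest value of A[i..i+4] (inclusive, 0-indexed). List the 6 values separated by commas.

[-6, -7, 7, 0, 2] → max 7
[-7, 7, 0, 2, -2] → max 7
[7, 0, 2, -2, 10] → max 10
[0, 2, -2, 10, -4] → max 10
[2, -2, 10, -4, 11] → max 11
[-2, 10, -4, 11, 7] → max 11

7, 7, 10, 10, 11, 11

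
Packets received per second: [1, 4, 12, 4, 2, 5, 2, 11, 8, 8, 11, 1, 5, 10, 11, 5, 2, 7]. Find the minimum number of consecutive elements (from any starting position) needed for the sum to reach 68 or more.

add 1: running sum 1 < 68
add 4: running sum 5 < 68
add 12: running sum 17 < 68
add 4: running sum 21 < 68
add 2: running sum 23 < 68
add 5: running sum 28 < 68
add 2: running sum 30 < 68
add 11: running sum 41 < 68
add 8: running sum 49 < 68
add 8: running sum 57 < 68
add 11: shortest ending here [1, 4, 12, 4, 2, 5, 2, 11, 8, 8, 11] sum 68, len 11
add 1: shortest ending here [4, 12, 4, 2, 5, 2, 11, 8, 8, 11, 1] sum 68, len 11
add 5: shortest ending here [12, 4, 2, 5, 2, 11, 8, 8, 11, 1, 5] sum 69, len 11
add 10: shortest ending here [12, 4, 2, 5, 2, 11, 8, 8, 11, 1, 5, 10] sum 79, len 12
add 11: shortest ending here [5, 2, 11, 8, 8, 11, 1, 5, 10, 11] sum 72, len 10
add 5: shortest ending here [11, 8, 8, 11, 1, 5, 10, 11, 5] sum 70, len 9
add 2: shortest ending here [11, 8, 8, 11, 1, 5, 10, 11, 5, 2] sum 72, len 10
add 7: shortest ending here [8, 8, 11, 1, 5, 10, 11, 5, 2, 7] sum 68, len 10
Shortest qualifying length: 9.

9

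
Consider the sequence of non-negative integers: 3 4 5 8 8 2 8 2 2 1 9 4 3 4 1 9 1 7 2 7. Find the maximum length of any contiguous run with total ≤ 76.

[3] sum 3 len 1
[3, 4] sum 7 len 2
[3, 4, 5] sum 12 len 3
[3, 4, 5, 8] sum 20 len 4
[3, 4, 5, 8, 8] sum 28 len 5
[3, 4, 5, 8, 8, 2] sum 30 len 6
[3, 4, 5, 8, 8, 2, 8] sum 38 len 7
[3, 4, 5, 8, 8, 2, 8, 2] sum 40 len 8
[3, 4, 5, 8, 8, 2, 8, 2, 2] sum 42 len 9
[3, 4, 5, 8, 8, 2, 8, 2, 2, 1] sum 43 len 10
[3, 4, 5, 8, 8, 2, 8, 2, 2, 1, 9] sum 52 len 11
[3, 4, 5, 8, 8, 2, 8, 2, 2, 1, 9, 4] sum 56 len 12
[3, 4, 5, 8, 8, 2, 8, 2, 2, 1, 9, 4, 3] sum 59 len 13
[3, 4, 5, 8, 8, 2, 8, 2, 2, 1, 9, 4, 3, 4] sum 63 len 14
[3, 4, 5, 8, 8, 2, 8, 2, 2, 1, 9, 4, 3, 4, 1] sum 64 len 15
[3, 4, 5, 8, 8, 2, 8, 2, 2, 1, 9, 4, 3, 4, 1, 9] sum 73 len 16
[3, 4, 5, 8, 8, 2, 8, 2, 2, 1, 9, 4, 3, 4, 1, 9, 1] sum 74 len 17
[5, 8, 8, 2, 8, 2, 2, 1, 9, 4, 3, 4, 1, 9, 1, 7] sum 74 len 16
[5, 8, 8, 2, 8, 2, 2, 1, 9, 4, 3, 4, 1, 9, 1, 7, 2] sum 76 len 17
[8, 2, 8, 2, 2, 1, 9, 4, 3, 4, 1, 9, 1, 7, 2, 7] sum 70 len 16
Longest length seen: 17.

17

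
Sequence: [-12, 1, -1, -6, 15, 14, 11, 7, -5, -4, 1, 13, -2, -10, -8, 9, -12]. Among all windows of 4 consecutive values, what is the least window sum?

-21

(-12, 1, -1, -6) → sum -18
(1, -1, -6, 15) → sum 9
(-1, -6, 15, 14) → sum 22
(-6, 15, 14, 11) → sum 34
(15, 14, 11, 7) → sum 47
(14, 11, 7, -5) → sum 27
(11, 7, -5, -4) → sum 9
(7, -5, -4, 1) → sum -1
(-5, -4, 1, 13) → sum 5
(-4, 1, 13, -2) → sum 8
(1, 13, -2, -10) → sum 2
(13, -2, -10, -8) → sum -7
(-2, -10, -8, 9) → sum -11
(-10, -8, 9, -12) → sum -21
Least of these is -21.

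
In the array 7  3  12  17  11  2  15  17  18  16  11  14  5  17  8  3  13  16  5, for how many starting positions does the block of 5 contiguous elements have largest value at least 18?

[7, 3, 12, 17, 11] → max 17
[3, 12, 17, 11, 2] → max 17
[12, 17, 11, 2, 15] → max 17
[17, 11, 2, 15, 17] → max 17
[11, 2, 15, 17, 18] → max 18  ≥ 18 ✓
[2, 15, 17, 18, 16] → max 18  ≥ 18 ✓
[15, 17, 18, 16, 11] → max 18  ≥ 18 ✓
[17, 18, 16, 11, 14] → max 18  ≥ 18 ✓
[18, 16, 11, 14, 5] → max 18  ≥ 18 ✓
[16, 11, 14, 5, 17] → max 17
[11, 14, 5, 17, 8] → max 17
[14, 5, 17, 8, 3] → max 17
[5, 17, 8, 3, 13] → max 17
[17, 8, 3, 13, 16] → max 17
[8, 3, 13, 16, 5] → max 16
5 windows satisfy the condition.

5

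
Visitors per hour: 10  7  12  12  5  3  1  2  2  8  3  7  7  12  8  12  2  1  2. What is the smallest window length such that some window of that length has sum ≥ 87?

add 10: running sum 10 < 87
add 7: running sum 17 < 87
add 12: running sum 29 < 87
add 12: running sum 41 < 87
add 5: running sum 46 < 87
add 3: running sum 49 < 87
add 1: running sum 50 < 87
add 2: running sum 52 < 87
add 2: running sum 54 < 87
add 8: running sum 62 < 87
add 3: running sum 65 < 87
add 7: running sum 72 < 87
add 7: running sum 79 < 87
add 12: shortest ending here [10, 7, 12, 12, 5, 3, 1, 2, 2, 8, 3, 7, 7, 12] sum 91, len 14
add 8: shortest ending here [7, 12, 12, 5, 3, 1, 2, 2, 8, 3, 7, 7, 12, 8] sum 89, len 14
add 12: shortest ending here [12, 12, 5, 3, 1, 2, 2, 8, 3, 7, 7, 12, 8, 12] sum 94, len 14
add 2: shortest ending here [12, 12, 5, 3, 1, 2, 2, 8, 3, 7, 7, 12, 8, 12, 2] sum 96, len 15
add 1: shortest ending here [12, 12, 5, 3, 1, 2, 2, 8, 3, 7, 7, 12, 8, 12, 2, 1] sum 97, len 16
add 2: shortest ending here [12, 5, 3, 1, 2, 2, 8, 3, 7, 7, 12, 8, 12, 2, 1, 2] sum 87, len 16
Shortest qualifying length: 14.

14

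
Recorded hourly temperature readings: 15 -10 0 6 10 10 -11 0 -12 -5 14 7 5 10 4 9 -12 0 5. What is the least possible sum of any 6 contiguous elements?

-8

[15, -10, 0, 6, 10, 10] → sum 31
[-10, 0, 6, 10, 10, -11] → sum 5
[0, 6, 10, 10, -11, 0] → sum 15
[6, 10, 10, -11, 0, -12] → sum 3
[10, 10, -11, 0, -12, -5] → sum -8
[10, -11, 0, -12, -5, 14] → sum -4
[-11, 0, -12, -5, 14, 7] → sum -7
[0, -12, -5, 14, 7, 5] → sum 9
[-12, -5, 14, 7, 5, 10] → sum 19
[-5, 14, 7, 5, 10, 4] → sum 35
[14, 7, 5, 10, 4, 9] → sum 49
[7, 5, 10, 4, 9, -12] → sum 23
[5, 10, 4, 9, -12, 0] → sum 16
[10, 4, 9, -12, 0, 5] → sum 16
Least of these is -8.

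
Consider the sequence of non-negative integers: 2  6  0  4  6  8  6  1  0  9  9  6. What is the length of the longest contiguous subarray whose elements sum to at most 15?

Extend to the right; shrink from the left whenever the sum exceeds 15:
add 2: [2] sum 2, len 1
add 6: [2, 6] sum 8, len 2
add 0: [2, 6, 0] sum 8, len 3
add 4: [2, 6, 0, 4] sum 12, len 4
add 6: [0, 4, 6] sum 10, len 3
add 8: [6, 8] sum 14, len 2
add 6: [8, 6] sum 14, len 2
add 1: [8, 6, 1] sum 15, len 3
add 0: [8, 6, 1, 0] sum 15, len 4
add 9: [1, 0, 9] sum 10, len 3
add 9: [9] sum 9, len 1
add 6: [9, 6] sum 15, len 2
Longest length seen: 4.

4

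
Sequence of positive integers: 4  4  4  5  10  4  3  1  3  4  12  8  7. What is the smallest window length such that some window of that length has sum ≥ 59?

add 4: running sum 4 < 59
add 4: running sum 8 < 59
add 4: running sum 12 < 59
add 5: running sum 17 < 59
add 10: running sum 27 < 59
add 4: running sum 31 < 59
add 3: running sum 34 < 59
add 1: running sum 35 < 59
add 3: running sum 38 < 59
add 4: running sum 42 < 59
add 12: running sum 54 < 59
end 11: [4, 4, 4, 5, 10, 4, 3, 1, 3, 4, 12, 8] sum 62, len 12
end 12: [4, 5, 10, 4, 3, 1, 3, 4, 12, 8, 7] sum 61, len 11
Shortest qualifying length: 11.

11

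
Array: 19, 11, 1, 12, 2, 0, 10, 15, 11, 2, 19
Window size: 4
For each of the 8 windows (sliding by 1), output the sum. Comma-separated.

43, 26, 15, 24, 27, 36, 38, 47

[19, 11, 1, 12] → sum 43
[11, 1, 12, 2] → sum 26
[1, 12, 2, 0] → sum 15
[12, 2, 0, 10] → sum 24
[2, 0, 10, 15] → sum 27
[0, 10, 15, 11] → sum 36
[10, 15, 11, 2] → sum 38
[15, 11, 2, 19] → sum 47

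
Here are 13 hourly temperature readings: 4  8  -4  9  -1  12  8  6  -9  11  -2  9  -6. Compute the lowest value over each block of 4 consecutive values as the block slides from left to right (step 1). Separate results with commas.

4 8 -4 9 → min -4
8 -4 9 -1 → min -4
-4 9 -1 12 → min -4
9 -1 12 8 → min -1
-1 12 8 6 → min -1
12 8 6 -9 → min -9
8 6 -9 11 → min -9
6 -9 11 -2 → min -9
-9 11 -2 9 → min -9
11 -2 9 -6 → min -6

-4, -4, -4, -1, -1, -9, -9, -9, -9, -6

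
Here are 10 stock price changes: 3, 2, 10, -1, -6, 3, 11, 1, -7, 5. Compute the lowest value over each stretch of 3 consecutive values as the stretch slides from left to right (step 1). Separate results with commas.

2, -1, -6, -6, -6, 1, -7, -7

(3, 2, 10) → min 2
(2, 10, -1) → min -1
(10, -1, -6) → min -6
(-1, -6, 3) → min -6
(-6, 3, 11) → min -6
(3, 11, 1) → min 1
(11, 1, -7) → min -7
(1, -7, 5) → min -7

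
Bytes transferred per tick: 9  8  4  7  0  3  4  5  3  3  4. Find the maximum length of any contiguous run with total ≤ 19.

6

[9] sum 9 len 1
[9, 8] sum 17 len 2
[8, 4] sum 12 len 2
[8, 4, 7] sum 19 len 3
[8, 4, 7, 0] sum 19 len 4
[4, 7, 0, 3] sum 14 len 4
[4, 7, 0, 3, 4] sum 18 len 5
[7, 0, 3, 4, 5] sum 19 len 5
[0, 3, 4, 5, 3] sum 15 len 5
[0, 3, 4, 5, 3, 3] sum 18 len 6
[4, 5, 3, 3, 4] sum 19 len 5
Longest length seen: 6.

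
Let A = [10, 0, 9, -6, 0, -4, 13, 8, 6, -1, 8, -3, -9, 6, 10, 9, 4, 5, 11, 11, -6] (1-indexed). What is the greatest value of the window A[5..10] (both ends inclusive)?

Elements at indices 5..10: 0, -4, 13, 8, 6, -1
max(0, -4, 13, 8, 6, -1) = 13

13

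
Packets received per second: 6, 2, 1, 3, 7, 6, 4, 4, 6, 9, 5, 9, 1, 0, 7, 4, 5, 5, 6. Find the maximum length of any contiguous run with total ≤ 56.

12

[6] sum 6 len 1
[6, 2] sum 8 len 2
[6, 2, 1] sum 9 len 3
[6, 2, 1, 3] sum 12 len 4
[6, 2, 1, 3, 7] sum 19 len 5
[6, 2, 1, 3, 7, 6] sum 25 len 6
[6, 2, 1, 3, 7, 6, 4] sum 29 len 7
[6, 2, 1, 3, 7, 6, 4, 4] sum 33 len 8
[6, 2, 1, 3, 7, 6, 4, 4, 6] sum 39 len 9
[6, 2, 1, 3, 7, 6, 4, 4, 6, 9] sum 48 len 10
[6, 2, 1, 3, 7, 6, 4, 4, 6, 9, 5] sum 53 len 11
[2, 1, 3, 7, 6, 4, 4, 6, 9, 5, 9] sum 56 len 11
[1, 3, 7, 6, 4, 4, 6, 9, 5, 9, 1] sum 55 len 11
[1, 3, 7, 6, 4, 4, 6, 9, 5, 9, 1, 0] sum 55 len 12
[6, 4, 4, 6, 9, 5, 9, 1, 0, 7] sum 51 len 10
[6, 4, 4, 6, 9, 5, 9, 1, 0, 7, 4] sum 55 len 11
[4, 4, 6, 9, 5, 9, 1, 0, 7, 4, 5] sum 54 len 11
[4, 6, 9, 5, 9, 1, 0, 7, 4, 5, 5] sum 55 len 11
[9, 5, 9, 1, 0, 7, 4, 5, 5, 6] sum 51 len 10
Longest length seen: 12.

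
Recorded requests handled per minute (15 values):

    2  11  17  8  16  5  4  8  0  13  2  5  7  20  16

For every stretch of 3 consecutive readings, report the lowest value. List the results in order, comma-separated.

2, 8, 8, 5, 4, 4, 0, 0, 0, 2, 2, 5, 7

[2, 11, 17] → min 2
[11, 17, 8] → min 8
[17, 8, 16] → min 8
[8, 16, 5] → min 5
[16, 5, 4] → min 4
[5, 4, 8] → min 4
[4, 8, 0] → min 0
[8, 0, 13] → min 0
[0, 13, 2] → min 0
[13, 2, 5] → min 2
[2, 5, 7] → min 2
[5, 7, 20] → min 5
[7, 20, 16] → min 7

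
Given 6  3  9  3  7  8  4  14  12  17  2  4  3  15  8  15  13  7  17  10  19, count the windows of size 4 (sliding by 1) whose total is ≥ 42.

6 3 9 3 → sum 21
3 9 3 7 → sum 22
9 3 7 8 → sum 27
3 7 8 4 → sum 22
7 8 4 14 → sum 33
8 4 14 12 → sum 38
4 14 12 17 → sum 47  ≥ 42 ✓
14 12 17 2 → sum 45  ≥ 42 ✓
12 17 2 4 → sum 35
17 2 4 3 → sum 26
2 4 3 15 → sum 24
4 3 15 8 → sum 30
3 15 8 15 → sum 41
15 8 15 13 → sum 51  ≥ 42 ✓
8 15 13 7 → sum 43  ≥ 42 ✓
15 13 7 17 → sum 52  ≥ 42 ✓
13 7 17 10 → sum 47  ≥ 42 ✓
7 17 10 19 → sum 53  ≥ 42 ✓
7 windows satisfy the condition.

7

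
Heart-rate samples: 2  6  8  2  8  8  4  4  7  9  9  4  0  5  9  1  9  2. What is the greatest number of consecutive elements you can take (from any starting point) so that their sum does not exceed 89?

16

Extend to the right; shrink from the left whenever the sum exceeds 89:
[2] sum 2 len 1
[2, 6] sum 8 len 2
[2, 6, 8] sum 16 len 3
[2, 6, 8, 2] sum 18 len 4
[2, 6, 8, 2, 8] sum 26 len 5
[2, 6, 8, 2, 8, 8] sum 34 len 6
[2, 6, 8, 2, 8, 8, 4] sum 38 len 7
[2, 6, 8, 2, 8, 8, 4, 4] sum 42 len 8
[2, 6, 8, 2, 8, 8, 4, 4, 7] sum 49 len 9
[2, 6, 8, 2, 8, 8, 4, 4, 7, 9] sum 58 len 10
[2, 6, 8, 2, 8, 8, 4, 4, 7, 9, 9] sum 67 len 11
[2, 6, 8, 2, 8, 8, 4, 4, 7, 9, 9, 4] sum 71 len 12
[2, 6, 8, 2, 8, 8, 4, 4, 7, 9, 9, 4, 0] sum 71 len 13
[2, 6, 8, 2, 8, 8, 4, 4, 7, 9, 9, 4, 0, 5] sum 76 len 14
[2, 6, 8, 2, 8, 8, 4, 4, 7, 9, 9, 4, 0, 5, 9] sum 85 len 15
[2, 6, 8, 2, 8, 8, 4, 4, 7, 9, 9, 4, 0, 5, 9, 1] sum 86 len 16
[8, 2, 8, 8, 4, 4, 7, 9, 9, 4, 0, 5, 9, 1, 9] sum 87 len 15
[8, 2, 8, 8, 4, 4, 7, 9, 9, 4, 0, 5, 9, 1, 9, 2] sum 89 len 16
Longest length seen: 16.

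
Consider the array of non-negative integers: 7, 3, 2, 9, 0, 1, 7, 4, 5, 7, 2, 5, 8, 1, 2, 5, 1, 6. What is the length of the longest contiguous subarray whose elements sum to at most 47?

[7] sum 7 len 1
[7, 3] sum 10 len 2
[7, 3, 2] sum 12 len 3
[7, 3, 2, 9] sum 21 len 4
[7, 3, 2, 9, 0] sum 21 len 5
[7, 3, 2, 9, 0, 1] sum 22 len 6
[7, 3, 2, 9, 0, 1, 7] sum 29 len 7
[7, 3, 2, 9, 0, 1, 7, 4] sum 33 len 8
[7, 3, 2, 9, 0, 1, 7, 4, 5] sum 38 len 9
[7, 3, 2, 9, 0, 1, 7, 4, 5, 7] sum 45 len 10
[7, 3, 2, 9, 0, 1, 7, 4, 5, 7, 2] sum 47 len 11
[3, 2, 9, 0, 1, 7, 4, 5, 7, 2, 5] sum 45 len 11
[0, 1, 7, 4, 5, 7, 2, 5, 8] sum 39 len 9
[0, 1, 7, 4, 5, 7, 2, 5, 8, 1] sum 40 len 10
[0, 1, 7, 4, 5, 7, 2, 5, 8, 1, 2] sum 42 len 11
[0, 1, 7, 4, 5, 7, 2, 5, 8, 1, 2, 5] sum 47 len 12
[7, 4, 5, 7, 2, 5, 8, 1, 2, 5, 1] sum 47 len 11
[4, 5, 7, 2, 5, 8, 1, 2, 5, 1, 6] sum 46 len 11
Longest length seen: 12.

12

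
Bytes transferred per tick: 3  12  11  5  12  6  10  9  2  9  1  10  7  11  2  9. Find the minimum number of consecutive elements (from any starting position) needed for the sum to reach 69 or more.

Extend right; whenever the sum reaches 69, record the length and shrink from the left:
add 3: running sum 3 < 69
add 12: running sum 15 < 69
add 11: running sum 26 < 69
add 5: running sum 31 < 69
add 12: running sum 43 < 69
add 6: running sum 49 < 69
add 10: running sum 59 < 69
add 9: running sum 68 < 69
end 8: [3, 12, 11, 5, 12, 6, 10, 9, 2] sum 70, len 9
end 9: [12, 11, 5, 12, 6, 10, 9, 2, 9] sum 76, len 9
end 10: [12, 11, 5, 12, 6, 10, 9, 2, 9, 1] sum 77, len 10
end 11: [11, 5, 12, 6, 10, 9, 2, 9, 1, 10] sum 75, len 10
end 12: [5, 12, 6, 10, 9, 2, 9, 1, 10, 7] sum 71, len 10
end 13: [12, 6, 10, 9, 2, 9, 1, 10, 7, 11] sum 77, len 10
end 14: [12, 6, 10, 9, 2, 9, 1, 10, 7, 11, 2] sum 79, len 11
end 15: [10, 9, 2, 9, 1, 10, 7, 11, 2, 9] sum 70, len 10
Shortest qualifying length: 9.

9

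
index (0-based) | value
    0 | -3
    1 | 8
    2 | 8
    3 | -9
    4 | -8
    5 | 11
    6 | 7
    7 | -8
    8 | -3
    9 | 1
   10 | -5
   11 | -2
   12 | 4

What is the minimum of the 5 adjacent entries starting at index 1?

-9

Elements at indices 1..5: 8, 8, -9, -8, 11
min(8, 8, -9, -8, 11) = -9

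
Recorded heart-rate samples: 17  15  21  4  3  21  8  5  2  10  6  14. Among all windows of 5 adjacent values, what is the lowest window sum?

31

17 15 21 4 3 → sum 60
15 21 4 3 21 → sum 64
21 4 3 21 8 → sum 57
4 3 21 8 5 → sum 41
3 21 8 5 2 → sum 39
21 8 5 2 10 → sum 46
8 5 2 10 6 → sum 31
5 2 10 6 14 → sum 37
Lowest of these is 31.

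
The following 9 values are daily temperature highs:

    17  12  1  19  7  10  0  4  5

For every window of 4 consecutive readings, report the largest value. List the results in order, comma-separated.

19, 19, 19, 19, 10, 10

[17, 12, 1, 19] → max 19
[12, 1, 19, 7] → max 19
[1, 19, 7, 10] → max 19
[19, 7, 10, 0] → max 19
[7, 10, 0, 4] → max 10
[10, 0, 4, 5] → max 10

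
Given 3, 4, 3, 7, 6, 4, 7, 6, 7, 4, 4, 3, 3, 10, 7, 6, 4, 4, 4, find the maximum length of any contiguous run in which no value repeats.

[3] len 1
[3, 4] len 2
[4, 3] len 2
[4, 3, 7] len 3
[4, 3, 7, 6] len 4
[3, 7, 6, 4] len 4
[6, 4, 7] len 3
[4, 7, 6] len 3
[6, 7] len 2
[6, 7, 4] len 3
[4] len 1
[4, 3] len 2
[3] len 1
[3, 10] len 2
[3, 10, 7] len 3
[3, 10, 7, 6] len 4
[3, 10, 7, 6, 4] len 5
[4] len 1
[4] len 1
Longest all-distinct length: 5.

5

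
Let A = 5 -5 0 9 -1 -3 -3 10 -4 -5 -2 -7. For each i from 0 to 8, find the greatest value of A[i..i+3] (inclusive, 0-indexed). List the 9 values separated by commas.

Sliding a size-4 window across the 12 values:
5 -5 0 9 → max 9
-5 0 9 -1 → max 9
0 9 -1 -3 → max 9
9 -1 -3 -3 → max 9
-1 -3 -3 10 → max 10
-3 -3 10 -4 → max 10
-3 10 -4 -5 → max 10
10 -4 -5 -2 → max 10
-4 -5 -2 -7 → max -2

9, 9, 9, 9, 10, 10, 10, 10, -2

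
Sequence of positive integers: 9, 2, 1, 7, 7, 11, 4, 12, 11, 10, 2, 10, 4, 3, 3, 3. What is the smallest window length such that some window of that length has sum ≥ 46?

5

add 9: running sum 9 < 46
add 2: running sum 11 < 46
add 1: running sum 12 < 46
add 7: running sum 19 < 46
add 7: running sum 26 < 46
add 11: running sum 37 < 46
add 4: running sum 41 < 46
end 7: [9, 2, 1, 7, 7, 11, 4, 12] sum 53, len 8
end 8: [7, 7, 11, 4, 12, 11] sum 52, len 6
end 9: [11, 4, 12, 11, 10] sum 48, len 5
end 10: [11, 4, 12, 11, 10, 2] sum 50, len 6
end 11: [4, 12, 11, 10, 2, 10] sum 49, len 6
end 12: [12, 11, 10, 2, 10, 4] sum 49, len 6
end 13: [12, 11, 10, 2, 10, 4, 3] sum 52, len 7
end 14: [12, 11, 10, 2, 10, 4, 3, 3] sum 55, len 8
end 15: [11, 10, 2, 10, 4, 3, 3, 3] sum 46, len 8
Shortest qualifying length: 5.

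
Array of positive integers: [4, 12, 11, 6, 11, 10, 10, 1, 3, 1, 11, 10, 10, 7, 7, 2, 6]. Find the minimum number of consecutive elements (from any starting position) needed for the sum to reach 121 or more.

add 4: running sum 4 < 121
add 12: running sum 16 < 121
add 11: running sum 27 < 121
add 6: running sum 33 < 121
add 11: running sum 44 < 121
add 10: running sum 54 < 121
add 10: running sum 64 < 121
add 1: running sum 65 < 121
add 3: running sum 68 < 121
add 1: running sum 69 < 121
add 11: running sum 80 < 121
add 10: running sum 90 < 121
add 10: running sum 100 < 121
add 7: running sum 107 < 121
add 7: running sum 114 < 121
add 2: running sum 116 < 121
end 16: [4, 12, 11, 6, 11, 10, 10, 1, 3, 1, 11, 10, 10, 7, 7, 2, 6] sum 122, len 17
Shortest qualifying length: 17.

17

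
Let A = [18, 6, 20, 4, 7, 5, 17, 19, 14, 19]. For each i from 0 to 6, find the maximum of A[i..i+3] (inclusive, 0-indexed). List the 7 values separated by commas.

18 6 20 4 → max 20
6 20 4 7 → max 20
20 4 7 5 → max 20
4 7 5 17 → max 17
7 5 17 19 → max 19
5 17 19 14 → max 19
17 19 14 19 → max 19

20, 20, 20, 17, 19, 19, 19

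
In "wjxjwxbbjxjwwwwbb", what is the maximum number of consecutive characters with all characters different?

[w] len 1
[w, j] len 2
[w, j, x] len 3
[x, j] len 2
[x, j, w] len 3
[j, w, x] len 3
[j, w, x, b] len 4
[b] len 1
[b, j] len 2
[b, j, x] len 3
[x, j] len 2
[x, j, w] len 3
[w] len 1
[w] len 1
[w] len 1
[w, b] len 2
[b] len 1
Longest all-distinct length: 4.

4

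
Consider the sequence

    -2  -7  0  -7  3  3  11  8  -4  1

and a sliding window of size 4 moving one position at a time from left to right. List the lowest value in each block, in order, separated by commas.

[-2, -7, 0, -7] → min -7
[-7, 0, -7, 3] → min -7
[0, -7, 3, 3] → min -7
[-7, 3, 3, 11] → min -7
[3, 3, 11, 8] → min 3
[3, 11, 8, -4] → min -4
[11, 8, -4, 1] → min -4

-7, -7, -7, -7, 3, -4, -4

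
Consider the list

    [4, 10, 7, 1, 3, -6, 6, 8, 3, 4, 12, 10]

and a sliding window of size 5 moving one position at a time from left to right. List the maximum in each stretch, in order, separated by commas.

10, 10, 7, 8, 8, 8, 12, 12

(4, 10, 7, 1, 3) → max 10
(10, 7, 1, 3, -6) → max 10
(7, 1, 3, -6, 6) → max 7
(1, 3, -6, 6, 8) → max 8
(3, -6, 6, 8, 3) → max 8
(-6, 6, 8, 3, 4) → max 8
(6, 8, 3, 4, 12) → max 12
(8, 3, 4, 12, 10) → max 12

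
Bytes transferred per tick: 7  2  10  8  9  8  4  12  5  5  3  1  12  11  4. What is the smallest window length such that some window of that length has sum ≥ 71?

Extend right; whenever the sum reaches 71, record the length and shrink from the left:
add 7: running sum 7 < 71
add 2: running sum 9 < 71
add 10: running sum 19 < 71
add 8: running sum 27 < 71
add 9: running sum 36 < 71
add 8: running sum 44 < 71
add 4: running sum 48 < 71
add 12: running sum 60 < 71
add 5: running sum 65 < 71
add 5: running sum 70 < 71
add 3: shortest ending here [7, 2, 10, 8, 9, 8, 4, 12, 5, 5, 3] sum 73, len 11
add 1: shortest ending here [7, 2, 10, 8, 9, 8, 4, 12, 5, 5, 3, 1] sum 74, len 12
add 12: shortest ending here [10, 8, 9, 8, 4, 12, 5, 5, 3, 1, 12] sum 77, len 11
add 11: shortest ending here [8, 9, 8, 4, 12, 5, 5, 3, 1, 12, 11] sum 78, len 11
add 4: shortest ending here [9, 8, 4, 12, 5, 5, 3, 1, 12, 11, 4] sum 74, len 11
Shortest qualifying length: 11.

11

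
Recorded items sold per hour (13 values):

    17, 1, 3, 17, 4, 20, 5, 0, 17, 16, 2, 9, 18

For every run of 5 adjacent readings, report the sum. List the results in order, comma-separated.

42, 45, 49, 46, 46, 58, 40, 44, 62

17 1 3 17 4 → sum 42
1 3 17 4 20 → sum 45
3 17 4 20 5 → sum 49
17 4 20 5 0 → sum 46
4 20 5 0 17 → sum 46
20 5 0 17 16 → sum 58
5 0 17 16 2 → sum 40
0 17 16 2 9 → sum 44
17 16 2 9 18 → sum 62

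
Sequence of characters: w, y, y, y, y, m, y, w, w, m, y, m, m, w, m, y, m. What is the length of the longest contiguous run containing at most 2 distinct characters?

6

[w] 1 distinct, len 1
[w, y] 2 distinct, len 2
[w, y, y] 2 distinct, len 3
[w, y, y, y] 2 distinct, len 4
[w, y, y, y, y] 2 distinct, len 5
[y, y, y, y, m] 2 distinct, len 5
[y, y, y, y, m, y] 2 distinct, len 6
[y, w] 2 distinct, len 2
[y, w, w] 2 distinct, len 3
[w, w, m] 2 distinct, len 3
[m, y] 2 distinct, len 2
[m, y, m] 2 distinct, len 3
[m, y, m, m] 2 distinct, len 4
[m, m, w] 2 distinct, len 3
[m, m, w, m] 2 distinct, len 4
[m, y] 2 distinct, len 2
[m, y, m] 2 distinct, len 3
Longest length with ≤2 distinct: 6.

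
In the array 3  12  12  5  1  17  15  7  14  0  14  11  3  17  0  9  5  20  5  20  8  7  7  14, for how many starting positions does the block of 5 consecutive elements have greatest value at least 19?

7

3 12 12 5 1 → max 12
12 12 5 1 17 → max 17
12 5 1 17 15 → max 17
5 1 17 15 7 → max 17
1 17 15 7 14 → max 17
17 15 7 14 0 → max 17
15 7 14 0 14 → max 15
7 14 0 14 11 → max 14
14 0 14 11 3 → max 14
0 14 11 3 17 → max 17
14 11 3 17 0 → max 17
11 3 17 0 9 → max 17
3 17 0 9 5 → max 17
17 0 9 5 20 → max 20  ≥ 19 ✓
0 9 5 20 5 → max 20  ≥ 19 ✓
9 5 20 5 20 → max 20  ≥ 19 ✓
5 20 5 20 8 → max 20  ≥ 19 ✓
20 5 20 8 7 → max 20  ≥ 19 ✓
5 20 8 7 7 → max 20  ≥ 19 ✓
20 8 7 7 14 → max 20  ≥ 19 ✓
7 windows satisfy the condition.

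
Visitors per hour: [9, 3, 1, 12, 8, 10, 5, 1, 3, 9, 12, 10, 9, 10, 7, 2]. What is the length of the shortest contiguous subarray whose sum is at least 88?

Extend right; whenever the sum reaches 88, record the length and shrink from the left:
add 9: running sum 9 < 88
add 3: running sum 12 < 88
add 1: running sum 13 < 88
add 12: running sum 25 < 88
add 8: running sum 33 < 88
add 10: running sum 43 < 88
add 5: running sum 48 < 88
add 1: running sum 49 < 88
add 3: running sum 52 < 88
add 9: running sum 61 < 88
add 12: running sum 73 < 88
add 10: running sum 83 < 88
end 12: [9, 3, 1, 12, 8, 10, 5, 1, 3, 9, 12, 10, 9] sum 92, len 13
end 13: [12, 8, 10, 5, 1, 3, 9, 12, 10, 9, 10] sum 89, len 11
end 14: [12, 8, 10, 5, 1, 3, 9, 12, 10, 9, 10, 7] sum 96, len 12
end 15: [12, 8, 10, 5, 1, 3, 9, 12, 10, 9, 10, 7, 2] sum 98, len 13
Shortest qualifying length: 11.

11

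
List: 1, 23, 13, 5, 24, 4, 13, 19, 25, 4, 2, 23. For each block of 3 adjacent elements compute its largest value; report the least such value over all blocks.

19

(1, 23, 13) → max 23
(23, 13, 5) → max 23
(13, 5, 24) → max 24
(5, 24, 4) → max 24
(24, 4, 13) → max 24
(4, 13, 19) → max 19
(13, 19, 25) → max 25
(19, 25, 4) → max 25
(25, 4, 2) → max 25
(4, 2, 23) → max 23
Least of these is 19.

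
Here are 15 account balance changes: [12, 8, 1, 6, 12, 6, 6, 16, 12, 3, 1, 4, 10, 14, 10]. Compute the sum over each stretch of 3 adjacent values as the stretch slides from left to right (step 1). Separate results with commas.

21, 15, 19, 24, 24, 28, 34, 31, 16, 8, 15, 28, 34

(12, 8, 1) → sum 21
(8, 1, 6) → sum 15
(1, 6, 12) → sum 19
(6, 12, 6) → sum 24
(12, 6, 6) → sum 24
(6, 6, 16) → sum 28
(6, 16, 12) → sum 34
(16, 12, 3) → sum 31
(12, 3, 1) → sum 16
(3, 1, 4) → sum 8
(1, 4, 10) → sum 15
(4, 10, 14) → sum 28
(10, 14, 10) → sum 34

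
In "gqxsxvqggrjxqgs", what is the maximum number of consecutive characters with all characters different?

6

add g: [g] len 1
add q: [g, q] len 2
add x: [g, q, x] len 3
add s: [g, q, x, s] len 4
add x (repeat x, move left end past it): [s, x] len 2
add v: [s, x, v] len 3
add q: [s, x, v, q] len 4
add g: [s, x, v, q, g] len 5
add g (repeat g, move left end past it): [g] len 1
add r: [g, r] len 2
add j: [g, r, j] len 3
add x: [g, r, j, x] len 4
add q: [g, r, j, x, q] len 5
add g (repeat g, move left end past it): [r, j, x, q, g] len 5
add s: [r, j, x, q, g, s] len 6
Longest all-distinct length: 6.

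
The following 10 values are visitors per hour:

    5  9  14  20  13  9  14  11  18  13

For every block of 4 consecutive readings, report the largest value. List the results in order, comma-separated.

Sliding a size-4 window across the 10 values:
(5, 9, 14, 20) → max 20
(9, 14, 20, 13) → max 20
(14, 20, 13, 9) → max 20
(20, 13, 9, 14) → max 20
(13, 9, 14, 11) → max 14
(9, 14, 11, 18) → max 18
(14, 11, 18, 13) → max 18

20, 20, 20, 20, 14, 18, 18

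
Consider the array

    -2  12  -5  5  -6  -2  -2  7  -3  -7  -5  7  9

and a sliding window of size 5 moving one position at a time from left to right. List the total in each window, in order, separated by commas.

4, 4, -10, 2, -6, -7, -10, -1, 1

[-2, 12, -5, 5, -6] → sum 4
[12, -5, 5, -6, -2] → sum 4
[-5, 5, -6, -2, -2] → sum -10
[5, -6, -2, -2, 7] → sum 2
[-6, -2, -2, 7, -3] → sum -6
[-2, -2, 7, -3, -7] → sum -7
[-2, 7, -3, -7, -5] → sum -10
[7, -3, -7, -5, 7] → sum -1
[-3, -7, -5, 7, 9] → sum 1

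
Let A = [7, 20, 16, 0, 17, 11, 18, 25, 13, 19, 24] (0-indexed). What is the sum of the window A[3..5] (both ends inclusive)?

28

Elements at indices 3..5: 0, 17, 11
sum(0, 17, 11) = 28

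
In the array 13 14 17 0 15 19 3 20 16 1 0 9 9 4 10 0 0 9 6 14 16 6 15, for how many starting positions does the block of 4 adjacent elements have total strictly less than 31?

8

(13, 14, 17, 0) → sum 44
(14, 17, 0, 15) → sum 46
(17, 0, 15, 19) → sum 51
(0, 15, 19, 3) → sum 37
(15, 19, 3, 20) → sum 57
(19, 3, 20, 16) → sum 58
(3, 20, 16, 1) → sum 40
(20, 16, 1, 0) → sum 37
(16, 1, 0, 9) → sum 26  < 31 ✓
(1, 0, 9, 9) → sum 19  < 31 ✓
(0, 9, 9, 4) → sum 22  < 31 ✓
(9, 9, 4, 10) → sum 32
(9, 4, 10, 0) → sum 23  < 31 ✓
(4, 10, 0, 0) → sum 14  < 31 ✓
(10, 0, 0, 9) → sum 19  < 31 ✓
(0, 0, 9, 6) → sum 15  < 31 ✓
(0, 9, 6, 14) → sum 29  < 31 ✓
(9, 6, 14, 16) → sum 45
(6, 14, 16, 6) → sum 42
(14, 16, 6, 15) → sum 51
8 windows satisfy the condition.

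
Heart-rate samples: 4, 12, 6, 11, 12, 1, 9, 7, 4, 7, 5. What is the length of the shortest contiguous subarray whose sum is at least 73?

Extend right; whenever the sum reaches 73, record the length and shrink from the left:
add 4: running sum 4 < 73
add 12: running sum 16 < 73
add 6: running sum 22 < 73
add 11: running sum 33 < 73
add 12: running sum 45 < 73
add 1: running sum 46 < 73
add 9: running sum 55 < 73
add 7: running sum 62 < 73
add 4: running sum 66 < 73
add 7: shortest ending here [4, 12, 6, 11, 12, 1, 9, 7, 4, 7] sum 73, len 10
add 5: shortest ending here [12, 6, 11, 12, 1, 9, 7, 4, 7, 5] sum 74, len 10
Shortest qualifying length: 10.

10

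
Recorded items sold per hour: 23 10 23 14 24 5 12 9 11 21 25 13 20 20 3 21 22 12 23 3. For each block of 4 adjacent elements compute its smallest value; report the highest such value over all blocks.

Window mins for each of the 17 positions:
[23, 10, 23, 14] → min 10
[10, 23, 14, 24] → min 10
[23, 14, 24, 5] → min 5
[14, 24, 5, 12] → min 5
[24, 5, 12, 9] → min 5
[5, 12, 9, 11] → min 5
[12, 9, 11, 21] → min 9
[9, 11, 21, 25] → min 9
[11, 21, 25, 13] → min 11
[21, 25, 13, 20] → min 13
[25, 13, 20, 20] → min 13
[13, 20, 20, 3] → min 3
[20, 20, 3, 21] → min 3
[20, 3, 21, 22] → min 3
[3, 21, 22, 12] → min 3
[21, 22, 12, 23] → min 12
[22, 12, 23, 3] → min 3
Highest of these is 13.

13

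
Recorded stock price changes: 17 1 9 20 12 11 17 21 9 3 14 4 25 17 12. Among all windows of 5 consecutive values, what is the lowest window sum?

17 1 9 20 12 → sum 59
1 9 20 12 11 → sum 53
9 20 12 11 17 → sum 69
20 12 11 17 21 → sum 81
12 11 17 21 9 → sum 70
11 17 21 9 3 → sum 61
17 21 9 3 14 → sum 64
21 9 3 14 4 → sum 51
9 3 14 4 25 → sum 55
3 14 4 25 17 → sum 63
14 4 25 17 12 → sum 72
Lowest of these is 51.

51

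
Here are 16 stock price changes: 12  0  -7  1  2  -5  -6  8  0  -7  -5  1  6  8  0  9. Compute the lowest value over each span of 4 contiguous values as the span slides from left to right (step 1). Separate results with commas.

[12, 0, -7, 1] → min -7
[0, -7, 1, 2] → min -7
[-7, 1, 2, -5] → min -7
[1, 2, -5, -6] → min -6
[2, -5, -6, 8] → min -6
[-5, -6, 8, 0] → min -6
[-6, 8, 0, -7] → min -7
[8, 0, -7, -5] → min -7
[0, -7, -5, 1] → min -7
[-7, -5, 1, 6] → min -7
[-5, 1, 6, 8] → min -5
[1, 6, 8, 0] → min 0
[6, 8, 0, 9] → min 0

-7, -7, -7, -6, -6, -6, -7, -7, -7, -7, -5, 0, 0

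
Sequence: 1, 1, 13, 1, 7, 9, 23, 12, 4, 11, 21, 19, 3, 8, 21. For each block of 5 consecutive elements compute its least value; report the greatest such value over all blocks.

4

(1, 1, 13, 1, 7) → min 1
(1, 13, 1, 7, 9) → min 1
(13, 1, 7, 9, 23) → min 1
(1, 7, 9, 23, 12) → min 1
(7, 9, 23, 12, 4) → min 4
(9, 23, 12, 4, 11) → min 4
(23, 12, 4, 11, 21) → min 4
(12, 4, 11, 21, 19) → min 4
(4, 11, 21, 19, 3) → min 3
(11, 21, 19, 3, 8) → min 3
(21, 19, 3, 8, 21) → min 3
Greatest of these is 4.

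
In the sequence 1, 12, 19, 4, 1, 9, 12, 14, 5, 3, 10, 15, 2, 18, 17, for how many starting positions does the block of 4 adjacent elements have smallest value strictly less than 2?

5

(1, 12, 19, 4) → min 1  < 2 ✓
(12, 19, 4, 1) → min 1  < 2 ✓
(19, 4, 1, 9) → min 1  < 2 ✓
(4, 1, 9, 12) → min 1  < 2 ✓
(1, 9, 12, 14) → min 1  < 2 ✓
(9, 12, 14, 5) → min 5
(12, 14, 5, 3) → min 3
(14, 5, 3, 10) → min 3
(5, 3, 10, 15) → min 3
(3, 10, 15, 2) → min 2
(10, 15, 2, 18) → min 2
(15, 2, 18, 17) → min 2
5 windows satisfy the condition.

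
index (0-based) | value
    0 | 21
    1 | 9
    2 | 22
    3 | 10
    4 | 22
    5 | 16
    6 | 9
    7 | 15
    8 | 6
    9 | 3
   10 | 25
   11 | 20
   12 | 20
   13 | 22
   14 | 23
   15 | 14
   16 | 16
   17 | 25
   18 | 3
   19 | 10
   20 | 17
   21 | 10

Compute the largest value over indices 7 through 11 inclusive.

25

Elements at indices 7..11: 15, 6, 3, 25, 20
max(15, 6, 3, 25, 20) = 25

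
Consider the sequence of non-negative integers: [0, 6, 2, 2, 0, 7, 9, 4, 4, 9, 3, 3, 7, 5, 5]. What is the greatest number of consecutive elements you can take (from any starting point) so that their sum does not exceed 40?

→ 0: sum 0, len 1
→ 6: sum 6, len 2
→ 2: sum 8, len 3
→ 2: sum 10, len 4
→ 0: sum 10, len 5
→ 7: sum 17, len 6
→ 9: sum 26, len 7
→ 4: sum 30, len 8
→ 4: sum 34, len 9
→ 9 (dropped 0, 6): sum 37, len 8
→ 3: sum 40, len 9
→ 3 (dropped 2, 2): sum 39, len 8
→ 7 (dropped 0, 7): sum 39, len 7
→ 5 (dropped 9): sum 35, len 7
→ 5: sum 40, len 8
Longest length seen: 9.

9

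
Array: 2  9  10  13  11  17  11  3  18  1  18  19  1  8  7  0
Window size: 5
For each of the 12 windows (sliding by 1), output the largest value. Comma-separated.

13, 17, 17, 17, 18, 18, 18, 19, 19, 19, 19, 19

(2, 9, 10, 13, 11) → max 13
(9, 10, 13, 11, 17) → max 17
(10, 13, 11, 17, 11) → max 17
(13, 11, 17, 11, 3) → max 17
(11, 17, 11, 3, 18) → max 18
(17, 11, 3, 18, 1) → max 18
(11, 3, 18, 1, 18) → max 18
(3, 18, 1, 18, 19) → max 19
(18, 1, 18, 19, 1) → max 19
(1, 18, 19, 1, 8) → max 19
(18, 19, 1, 8, 7) → max 19
(19, 1, 8, 7, 0) → max 19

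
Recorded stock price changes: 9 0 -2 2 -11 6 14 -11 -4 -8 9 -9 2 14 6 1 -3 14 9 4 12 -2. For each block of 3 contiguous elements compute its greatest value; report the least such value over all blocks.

-4

Each size-3 window and its max:
[9, 0, -2] → max 9
[0, -2, 2] → max 2
[-2, 2, -11] → max 2
[2, -11, 6] → max 6
[-11, 6, 14] → max 14
[6, 14, -11] → max 14
[14, -11, -4] → max 14
[-11, -4, -8] → max -4
[-4, -8, 9] → max 9
[-8, 9, -9] → max 9
[9, -9, 2] → max 9
[-9, 2, 14] → max 14
[2, 14, 6] → max 14
[14, 6, 1] → max 14
[6, 1, -3] → max 6
[1, -3, 14] → max 14
[-3, 14, 9] → max 14
[14, 9, 4] → max 14
[9, 4, 12] → max 12
[4, 12, -2] → max 12
Least of these is -4.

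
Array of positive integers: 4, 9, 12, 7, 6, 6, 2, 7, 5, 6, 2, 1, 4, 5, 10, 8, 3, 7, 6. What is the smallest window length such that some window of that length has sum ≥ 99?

17

add 4: running sum 4 < 99
add 9: running sum 13 < 99
add 12: running sum 25 < 99
add 7: running sum 32 < 99
add 6: running sum 38 < 99
add 6: running sum 44 < 99
add 2: running sum 46 < 99
add 7: running sum 53 < 99
add 5: running sum 58 < 99
add 6: running sum 64 < 99
add 2: running sum 66 < 99
add 1: running sum 67 < 99
add 4: running sum 71 < 99
add 5: running sum 76 < 99
add 10: running sum 86 < 99
add 8: running sum 94 < 99
add 3: running sum 97 < 99
add 7: shortest ending here [9, 12, 7, 6, 6, 2, 7, 5, 6, 2, 1, 4, 5, 10, 8, 3, 7] sum 100, len 17
add 6: shortest ending here [9, 12, 7, 6, 6, 2, 7, 5, 6, 2, 1, 4, 5, 10, 8, 3, 7, 6] sum 106, len 18
Shortest qualifying length: 17.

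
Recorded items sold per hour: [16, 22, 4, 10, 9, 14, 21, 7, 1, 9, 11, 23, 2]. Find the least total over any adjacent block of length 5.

46

(16, 22, 4, 10, 9) → sum 61
(22, 4, 10, 9, 14) → sum 59
(4, 10, 9, 14, 21) → sum 58
(10, 9, 14, 21, 7) → sum 61
(9, 14, 21, 7, 1) → sum 52
(14, 21, 7, 1, 9) → sum 52
(21, 7, 1, 9, 11) → sum 49
(7, 1, 9, 11, 23) → sum 51
(1, 9, 11, 23, 2) → sum 46
Least of these is 46.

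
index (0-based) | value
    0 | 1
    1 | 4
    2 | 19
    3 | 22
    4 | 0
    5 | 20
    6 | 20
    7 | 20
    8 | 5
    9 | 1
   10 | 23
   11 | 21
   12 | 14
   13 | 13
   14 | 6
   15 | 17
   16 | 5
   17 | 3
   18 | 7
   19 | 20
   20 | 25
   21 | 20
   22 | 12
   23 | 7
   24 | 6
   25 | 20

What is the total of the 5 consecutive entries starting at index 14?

Elements at indices 14..18: 6, 17, 5, 3, 7
sum(6, 17, 5, 3, 7) = 38

38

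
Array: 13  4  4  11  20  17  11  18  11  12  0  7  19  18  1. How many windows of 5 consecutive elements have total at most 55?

(13, 4, 4, 11, 20) → sum 52  ≤ 55 ✓
(4, 4, 11, 20, 17) → sum 56
(4, 11, 20, 17, 11) → sum 63
(11, 20, 17, 11, 18) → sum 77
(20, 17, 11, 18, 11) → sum 77
(17, 11, 18, 11, 12) → sum 69
(11, 18, 11, 12, 0) → sum 52  ≤ 55 ✓
(18, 11, 12, 0, 7) → sum 48  ≤ 55 ✓
(11, 12, 0, 7, 19) → sum 49  ≤ 55 ✓
(12, 0, 7, 19, 18) → sum 56
(0, 7, 19, 18, 1) → sum 45  ≤ 55 ✓
5 windows satisfy the condition.

5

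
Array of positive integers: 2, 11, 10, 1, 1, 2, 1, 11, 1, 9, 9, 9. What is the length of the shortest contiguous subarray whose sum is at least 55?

10

add 2: running sum 2 < 55
add 11: running sum 13 < 55
add 10: running sum 23 < 55
add 1: running sum 24 < 55
add 1: running sum 25 < 55
add 2: running sum 27 < 55
add 1: running sum 28 < 55
add 11: running sum 39 < 55
add 1: running sum 40 < 55
add 9: running sum 49 < 55
add 9: shortest ending here [11, 10, 1, 1, 2, 1, 11, 1, 9, 9] sum 56, len 10
add 9: shortest ending here [11, 10, 1, 1, 2, 1, 11, 1, 9, 9, 9] sum 65, len 11
Shortest qualifying length: 10.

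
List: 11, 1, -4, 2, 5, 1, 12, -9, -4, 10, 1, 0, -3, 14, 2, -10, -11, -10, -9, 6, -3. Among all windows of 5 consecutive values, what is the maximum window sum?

22

Window sums for each of the 17 positions:
[11, 1, -4, 2, 5] → sum 15
[1, -4, 2, 5, 1] → sum 5
[-4, 2, 5, 1, 12] → sum 16
[2, 5, 1, 12, -9] → sum 11
[5, 1, 12, -9, -4] → sum 5
[1, 12, -9, -4, 10] → sum 10
[12, -9, -4, 10, 1] → sum 10
[-9, -4, 10, 1, 0] → sum -2
[-4, 10, 1, 0, -3] → sum 4
[10, 1, 0, -3, 14] → sum 22
[1, 0, -3, 14, 2] → sum 14
[0, -3, 14, 2, -10] → sum 3
[-3, 14, 2, -10, -11] → sum -8
[14, 2, -10, -11, -10] → sum -15
[2, -10, -11, -10, -9] → sum -38
[-10, -11, -10, -9, 6] → sum -34
[-11, -10, -9, 6, -3] → sum -27
Maximum of these is 22.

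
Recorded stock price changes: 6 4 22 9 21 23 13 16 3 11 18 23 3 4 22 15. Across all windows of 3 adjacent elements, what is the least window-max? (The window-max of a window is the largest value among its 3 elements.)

6 4 22 → max 22
4 22 9 → max 22
22 9 21 → max 22
9 21 23 → max 23
21 23 13 → max 23
23 13 16 → max 23
13 16 3 → max 16
16 3 11 → max 16
3 11 18 → max 18
11 18 23 → max 23
18 23 3 → max 23
23 3 4 → max 23
3 4 22 → max 22
4 22 15 → max 22
Least of these is 16.

16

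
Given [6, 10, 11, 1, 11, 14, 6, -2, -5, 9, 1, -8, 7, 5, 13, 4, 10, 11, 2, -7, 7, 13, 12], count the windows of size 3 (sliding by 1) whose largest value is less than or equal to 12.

13

6 10 11 → max 11  ≤ 12 ✓
10 11 1 → max 11  ≤ 12 ✓
11 1 11 → max 11  ≤ 12 ✓
1 11 14 → max 14
11 14 6 → max 14
14 6 -2 → max 14
6 -2 -5 → max 6  ≤ 12 ✓
-2 -5 9 → max 9  ≤ 12 ✓
-5 9 1 → max 9  ≤ 12 ✓
9 1 -8 → max 9  ≤ 12 ✓
1 -8 7 → max 7  ≤ 12 ✓
-8 7 5 → max 7  ≤ 12 ✓
7 5 13 → max 13
5 13 4 → max 13
13 4 10 → max 13
4 10 11 → max 11  ≤ 12 ✓
10 11 2 → max 11  ≤ 12 ✓
11 2 -7 → max 11  ≤ 12 ✓
2 -7 7 → max 7  ≤ 12 ✓
-7 7 13 → max 13
7 13 12 → max 13
13 windows satisfy the condition.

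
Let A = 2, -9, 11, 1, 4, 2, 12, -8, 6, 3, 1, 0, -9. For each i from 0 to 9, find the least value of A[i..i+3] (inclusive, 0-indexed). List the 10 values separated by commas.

Sliding a size-4 window across the 13 values:
2 -9 11 1 → min -9
-9 11 1 4 → min -9
11 1 4 2 → min 1
1 4 2 12 → min 1
4 2 12 -8 → min -8
2 12 -8 6 → min -8
12 -8 6 3 → min -8
-8 6 3 1 → min -8
6 3 1 0 → min 0
3 1 0 -9 → min -9

-9, -9, 1, 1, -8, -8, -8, -8, 0, -9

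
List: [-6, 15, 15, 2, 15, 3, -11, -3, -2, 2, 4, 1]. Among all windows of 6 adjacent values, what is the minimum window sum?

Window sums for each of the 7 positions:
-6 15 15 2 15 3 → sum 44
15 15 2 15 3 -11 → sum 39
15 2 15 3 -11 -3 → sum 21
2 15 3 -11 -3 -2 → sum 4
15 3 -11 -3 -2 2 → sum 4
3 -11 -3 -2 2 4 → sum -7
-11 -3 -2 2 4 1 → sum -9
Minimum of these is -9.

-9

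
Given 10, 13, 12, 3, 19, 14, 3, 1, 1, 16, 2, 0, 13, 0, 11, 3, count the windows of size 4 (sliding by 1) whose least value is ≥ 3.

4

[10, 13, 12, 3] → min 3  ≥ 3 ✓
[13, 12, 3, 19] → min 3  ≥ 3 ✓
[12, 3, 19, 14] → min 3  ≥ 3 ✓
[3, 19, 14, 3] → min 3  ≥ 3 ✓
[19, 14, 3, 1] → min 1
[14, 3, 1, 1] → min 1
[3, 1, 1, 16] → min 1
[1, 1, 16, 2] → min 1
[1, 16, 2, 0] → min 0
[16, 2, 0, 13] → min 0
[2, 0, 13, 0] → min 0
[0, 13, 0, 11] → min 0
[13, 0, 11, 3] → min 0
4 windows satisfy the condition.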